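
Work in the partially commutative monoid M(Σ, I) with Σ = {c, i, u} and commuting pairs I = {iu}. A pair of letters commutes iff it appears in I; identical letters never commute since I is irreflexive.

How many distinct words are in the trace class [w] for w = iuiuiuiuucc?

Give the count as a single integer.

126

0(i) covers ∅
1(u) covers ∅
2(i) covers 0:i
3(u) covers 1:u
4(i) covers 2:i
5(u) covers 3:u
6(i) covers 4:i
7(u) covers 5:u
8(u) covers 7:u
9(c) covers 6:i, 8:u
10(c) covers 9:c
floor of heap: 0:i, 1:u
completions by unplaced set U, small U first (add the entries for U minus each lowest piece of U):
  |U|=1: {10}:1
  |U|=2: {9,10}:1
  |U|=3: {6,9,10}:1  {8,9,10}:1
  |U|=4: {4,6,9,10}:1  {6,8,9,10}:2  {7,8,9,10}:1
  |U|=5: {2,4,6,9,10}:1  {4,6,8,9,10}:3  {5,7,8,9,10}:1  {6,7,8,9,10}:3
  |U|=6: {0,2,4,6,9,10}:1  {2,4,6,8,9,10}:4  {3,5,7,8,9,10}:1  {4,6,7,8,9,10}:6  {5,6,7,8,9,10}:4
  |U|=7: {0,2,4,6,8,9,10}:5  {1,3,5,7,8,9,10}:1  {2,4,6,7,8,9,10}:10  {3,5,6,7,8,9,10}:5  {4,5,6,7,8,9,10}:10
  |U|=8: {0,2,4,6,7,8,9,10}:15  {1,3,5,6,7,8,9,10}:6  {2,4,5,6,7,8,9,10}:20  {3,4,5,6,7,8,9,10}:15
  |U|=9: {0,2,4,5,6,7,8,9,10}:35  {1,3,4,5,6,7,8,9,10}:21  {2,3,4,5,6,7,8,9,10}:35
  start at 0(i): 56
  start at 1(u): 70
sum over floor = 126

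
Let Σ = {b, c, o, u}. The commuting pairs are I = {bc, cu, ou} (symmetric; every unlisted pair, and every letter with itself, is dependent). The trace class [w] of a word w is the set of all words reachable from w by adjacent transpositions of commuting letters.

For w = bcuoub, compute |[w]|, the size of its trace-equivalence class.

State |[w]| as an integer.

drop 0:b onto floor
drop 1:c onto floor
drop 2:u onto {0:b}
drop 3:o onto {0:b, 1:c}
drop 4:u onto {2:u}
drop 5:b onto {3:o, 4:u}
ground layer = {0:b, 1:c}
drop-orders for the pieces not yet dropped (sum over which currently-grounded one goes next):
  1 to go: {5} 1
  2 to go: {3,5} 1  {4,5} 1
  3 to go: {1,3,5} 1  {2,4,5} 1  {3,4,5} 2
  4 to go: {1,3,4,5} 3  {2,3,4,5} 3
  if 0:b drops first: 6 orders
  if 1:c drops first: 3 orders
heap linearizations: 9

9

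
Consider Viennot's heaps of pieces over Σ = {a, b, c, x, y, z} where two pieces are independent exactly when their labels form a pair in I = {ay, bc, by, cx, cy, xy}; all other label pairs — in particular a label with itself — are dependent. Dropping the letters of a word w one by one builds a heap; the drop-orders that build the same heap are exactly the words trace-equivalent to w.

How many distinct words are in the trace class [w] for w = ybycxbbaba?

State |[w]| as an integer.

#0=y has no predecessor
#1=b has no predecessor
#2=y depends on [0:y]
#3=c has no predecessor
#4=x depends on [1:b]
#5=b depends on [4:x]
#6=b depends on [5:b]
#7=a depends on [3:c, 6:b]
#8=b depends on [7:a]
#9=a depends on [8:b]
sources: [0:y, 1:b, 3:c]
N(rest) = Σ N(rest − s) over sources s of rest; N(one piece) = 1:
  size 1 → [2]=1  [9]=1
  size 2 → [0,2]=1  [2,9]=2  [8,9]=1
  size 3 → [0,2,9]=3  [2,8,9]=3  [7,8,9]=1
  size 4 → [0,2,8,9]=6  [2,7,8,9]=4  [3,7,8,9]=1  [6,7,8,9]=1
  size 5 → [0,2,7,8,9]=10  [2,3,7,8,9]=5  [2,6,7,8,9]=5  [3,6,7,8,9]=2  [5,6,7,8,9]=1
  size 6 → [0,2,3,7,8,9]=15  [0,2,6,7,8,9]=15  [2,3,6,7,8,9]=12  [2,5,6,7,8,9]=6  [3,5,6,7,8,9]=3  [4,5,6,7,8,9]=1
  size 7 → [0,2,3,6,7,8,9]=42  [0,2,5,6,7,8,9]=21  [1,4,5,6,7,8,9]=1  [2,3,5,6,7,8,9]=21  [2,4,5,6,7,8,9]=7  [3,4,5,6,7,8,9]=4
  size 8 → [0,2,3,5,6,7,8,9]=84  [0,2,4,5,6,7,8,9]=28  [1,2,4,5,6,7,8,9]=8  [1,3,4,5,6,7,8,9]=5  [2,3,4,5,6,7,8,9]=32
  first=0(y) contributes 45
  first=1(b) contributes 144
  first=3(c) contributes 36
|[w]| = 225

225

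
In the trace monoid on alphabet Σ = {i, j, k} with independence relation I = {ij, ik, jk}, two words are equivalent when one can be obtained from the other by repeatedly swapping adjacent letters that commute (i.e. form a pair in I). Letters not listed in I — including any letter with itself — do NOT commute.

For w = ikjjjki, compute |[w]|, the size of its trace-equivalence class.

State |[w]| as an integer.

#0=i has no predecessor
#1=k has no predecessor
#2=j has no predecessor
#3=j depends on [2:j]
#4=j depends on [3:j]
#5=k depends on [1:k]
#6=i depends on [0:i]
sources: [0:i, 1:k, 2:j]
N(rest) = Σ N(rest − s) over sources s of rest; N(one piece) = 1:
  size 1 → [4]=1  [5]=1  [6]=1
  size 2 → [0,6]=1  [1,5]=1  [3,4]=1  [4,5]=2  [4,6]=2  [5,6]=2
  size 3 → [0,4,6]=3  [0,5,6]=3  [1,4,5]=3  [1,5,6]=3  [2,3,4]=1  [3,4,5]=3  [3,4,6]=3  [4,5,6]=6
  size 4 → [0,1,5,6]=6  [0,3,4,6]=6  [0,4,5,6]=12  [1,3,4,5]=6  [1,4,5,6]=12  [2,3,4,5]=4  [2,3,4,6]=4  [3,4,5,6]=12
  size 5 → [0,1,4,5,6]=30  [0,2,3,4,6]=10  [0,3,4,5,6]=30  [1,2,3,4,5]=10  [1,3,4,5,6]=30  [2,3,4,5,6]=20
  first=0(i) contributes 60
  first=1(k) contributes 60
  first=2(j) contributes 90
|[w]| = 210

210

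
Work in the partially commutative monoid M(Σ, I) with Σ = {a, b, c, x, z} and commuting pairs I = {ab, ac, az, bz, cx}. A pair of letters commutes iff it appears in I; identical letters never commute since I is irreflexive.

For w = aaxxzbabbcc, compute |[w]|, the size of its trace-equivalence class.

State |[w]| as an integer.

28

drop 0:a onto floor
drop 1:a onto {0:a}
drop 2:x onto {1:a}
drop 3:x onto {2:x}
drop 4:z onto {3:x}
drop 5:b onto {3:x}
drop 6:a onto {3:x}
drop 7:b onto {5:b}
drop 8:b onto {7:b}
drop 9:c onto {4:z, 8:b}
drop 10:c onto {9:c}
ground layer = {0:a}
drop-orders for the pieces not yet dropped (sum over which currently-grounded one goes next):
  1 to go: {6} 1  {10} 1
  2 to go: {6,10} 2  {9,10} 1
  3 to go: {4,9,10} 1  {6,9,10} 3  {8,9,10} 1
  4 to go: {4,6,9,10} 4  {4,8,9,10} 2  {6,8,9,10} 4  {7,8,9,10} 1
  5 to go: {4,6,8,9,10} 10  {4,7,8,9,10} 3  {5,7,8,9,10} 1  {6,7,8,9,10} 5
  6 to go: {4,5,7,8,9,10} 4  {4,6,7,8,9,10} 18  {5,6,7,8,9,10} 6
  7 to go: {4,5,6,7,8,9,10} 28
  8 to go: {3,4,5,6,7,8,9,10} 28
  9 to go: {2,3,4,5,6,7,8,9,10} 28
  if 0:a drops first: 28 orders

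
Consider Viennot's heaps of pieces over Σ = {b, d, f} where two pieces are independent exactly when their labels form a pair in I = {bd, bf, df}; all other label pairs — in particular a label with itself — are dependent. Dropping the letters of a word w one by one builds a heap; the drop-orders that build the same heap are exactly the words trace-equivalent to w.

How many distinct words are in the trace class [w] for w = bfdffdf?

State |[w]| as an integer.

105

piece 0:b — minimal
piece 1:f — minimal
piece 2:d — minimal
piece 3:f rests on {1:f}
piece 4:f rests on {3:f}
piece 5:d rests on {2:d}
piece 6:f rests on {4:f}
minimal pieces: {0:b, 1:f, 2:d}
ways to finish when only these pieces remain (= sum over removing one remaining piece with nothing left below it):
  1 left: {0}→1  {5}→1  {6}→1
  2 left: {0,5}→2  {0,6}→2  {2,5}→1  {4,6}→1  {5,6}→2
  3 left: {0,2,5}→3  {0,4,6}→3  {0,5,6}→6  {2,5,6}→3  {3,4,6}→1  {4,5,6}→3
  4 left: {0,2,5,6}→12  {0,3,4,6}→4  {0,4,5,6}→12  {1,3,4,6}→1  {2,4,5,6}→6  {3,4,5,6}→4
  5 left: {0,1,3,4,6}→5  {0,2,4,5,6}→30  {0,3,4,5,6}→20  {1,3,4,5,6}→5  {2,3,4,5,6}→10
  placing 0:b first → 15 extensions
  placing 1:f first → 60 extensions
  placing 2:d first → 30 extensions
total linear extensions = 105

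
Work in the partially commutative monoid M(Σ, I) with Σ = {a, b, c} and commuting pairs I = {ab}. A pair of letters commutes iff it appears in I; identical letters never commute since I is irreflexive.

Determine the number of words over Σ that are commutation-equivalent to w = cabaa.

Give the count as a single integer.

4

drop 0:c onto floor
drop 1:a onto {0:c}
drop 2:b onto {0:c}
drop 3:a onto {1:a}
drop 4:a onto {3:a}
ground layer = {0:c}
drop-orders for the pieces not yet dropped (sum over which currently-grounded one goes next):
  1 to go: {2} 1  {4} 1
  2 to go: {2,4} 2  {3,4} 1
  3 to go: {1,3,4} 1  {2,3,4} 3
  if 0:c drops first: 4 orders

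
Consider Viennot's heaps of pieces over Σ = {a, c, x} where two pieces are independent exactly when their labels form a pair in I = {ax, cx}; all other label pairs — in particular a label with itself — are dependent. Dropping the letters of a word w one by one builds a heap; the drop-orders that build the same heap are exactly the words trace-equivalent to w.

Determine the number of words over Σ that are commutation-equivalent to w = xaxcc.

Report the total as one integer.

piece 0:x — minimal
piece 1:a — minimal
piece 2:x rests on {0:x}
piece 3:c rests on {1:a}
piece 4:c rests on {3:c}
minimal pieces: {0:x, 1:a}
ways to finish when only these pieces remain (= sum over removing one remaining piece with nothing left below it):
  1 left: {2}→1  {4}→1
  2 left: {0,2}→1  {2,4}→2  {3,4}→1
  3 left: {0,2,4}→3  {1,3,4}→1  {2,3,4}→3
  placing 0:x first → 4 extensions
  placing 1:a first → 6 extensions
total linear extensions = 10

10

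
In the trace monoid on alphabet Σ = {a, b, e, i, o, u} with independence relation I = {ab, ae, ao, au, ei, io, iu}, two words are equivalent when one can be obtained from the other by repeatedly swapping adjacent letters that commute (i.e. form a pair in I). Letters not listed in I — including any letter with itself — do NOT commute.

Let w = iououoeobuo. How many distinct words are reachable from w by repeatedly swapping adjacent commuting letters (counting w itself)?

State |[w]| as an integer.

8

piece 0:i — minimal
piece 1:o — minimal
piece 2:u rests on {1:o}
piece 3:o rests on {2:u}
piece 4:u rests on {3:o}
piece 5:o rests on {4:u}
piece 6:e rests on {5:o}
piece 7:o rests on {6:e}
piece 8:b rests on {0:i, 7:o}
piece 9:u rests on {8:b}
piece 10:o rests on {9:u}
minimal pieces: {0:i, 1:o}
ways to finish when only these pieces remain (= sum over removing one remaining piece with nothing left below it):
  1 left: {10}→1
  2 left: {9,10}→1
  3 left: {8,9,10}→1
  4 left: {0,8,9,10}→1  {7,8,9,10}→1
  5 left: {0,7,8,9,10}→2  {6,7,8,9,10}→1
  6 left: {0,6,7,8,9,10}→3  {5,6,7,8,9,10}→1
  7 left: {0,5,6,7,8,9,10}→4  {4,5,6,7,8,9,10}→1
  8 left: {0,4,5,6,7,8,9,10}→5  {3,4,5,6,7,8,9,10}→1
  9 left: {0,3,4,5,6,7,8,9,10}→6  {2,3,4,5,6,7,8,9,10}→1
  placing 0:i first → 1 extensions
  placing 1:o first → 7 extensions
total linear extensions = 8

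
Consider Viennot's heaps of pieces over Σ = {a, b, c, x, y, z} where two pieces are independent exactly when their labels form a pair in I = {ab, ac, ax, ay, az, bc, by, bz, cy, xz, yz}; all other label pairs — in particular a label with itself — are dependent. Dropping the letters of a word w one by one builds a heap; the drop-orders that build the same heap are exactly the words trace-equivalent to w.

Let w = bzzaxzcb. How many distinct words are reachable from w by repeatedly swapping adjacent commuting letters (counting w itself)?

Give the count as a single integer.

240

0(b) covers ∅
1(z) covers ∅
2(z) covers 1:z
3(a) covers ∅
4(x) covers 0:b
5(z) covers 2:z
6(c) covers 4:x, 5:z
7(b) covers 4:x
floor of heap: 0:b, 1:z, 3:a
completions by unplaced set U, small U first (add the entries for U minus each lowest piece of U):
  |U|=1: {3}:1  {6}:1  {7}:1
  |U|=2: {3,6}:2  {3,7}:2  {5,6}:1  {6,7}:2
  |U|=3: {2,5,6}:1  {3,5,6}:3  {3,6,7}:6  {4,6,7}:2  {5,6,7}:3
  |U|=4: {0,4,6,7}:2  {1,2,5,6}:1  {2,3,5,6}:4  {2,5,6,7}:4  {3,4,6,7}:8  {3,5,6,7}:12  {4,5,6,7}:5
  |U|=5: {0,3,4,6,7}:10  {0,4,5,6,7}:7  {1,2,3,5,6}:5  {1,2,5,6,7}:5  {2,3,5,6,7}:20  {2,4,5,6,7}:9  {3,4,5,6,7}:25
  |U|=6: {0,2,4,5,6,7}:16  {0,3,4,5,6,7}:42  {1,2,3,5,6,7}:30  {1,2,4,5,6,7}:14  {2,3,4,5,6,7}:54
  start at 0(b): 98
  start at 1(z): 112
  start at 3(a): 30
sum over floor = 240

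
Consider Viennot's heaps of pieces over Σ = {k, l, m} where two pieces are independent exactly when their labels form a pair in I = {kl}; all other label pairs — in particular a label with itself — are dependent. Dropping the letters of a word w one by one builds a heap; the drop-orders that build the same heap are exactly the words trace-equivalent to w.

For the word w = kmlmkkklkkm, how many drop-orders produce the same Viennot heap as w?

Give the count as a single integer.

0(k) covers ∅
1(m) covers 0:k
2(l) covers 1:m
3(m) covers 2:l
4(k) covers 3:m
5(k) covers 4:k
6(k) covers 5:k
7(l) covers 3:m
8(k) covers 6:k
9(k) covers 8:k
10(m) covers 7:l, 9:k
floor of heap: 0:k
completions by unplaced set U, small U first (add the entries for U minus each lowest piece of U):
  |U|=1: {10}:1
  |U|=2: {7,10}:1  {9,10}:1
  |U|=3: {7,9,10}:2  {8,9,10}:1
  |U|=4: {6,8,9,10}:1  {7,8,9,10}:3
  |U|=5: {5,6,8,9,10}:1  {6,7,8,9,10}:4
  |U|=6: {4,5,6,8,9,10}:1  {5,6,7,8,9,10}:5
  |U|=7: {4,5,6,7,8,9,10}:6
  |U|=8: {3,4,5,6,7,8,9,10}:6
  |U|=9: {2,3,4,5,6,7,8,9,10}:6
  start at 0(k): 6

6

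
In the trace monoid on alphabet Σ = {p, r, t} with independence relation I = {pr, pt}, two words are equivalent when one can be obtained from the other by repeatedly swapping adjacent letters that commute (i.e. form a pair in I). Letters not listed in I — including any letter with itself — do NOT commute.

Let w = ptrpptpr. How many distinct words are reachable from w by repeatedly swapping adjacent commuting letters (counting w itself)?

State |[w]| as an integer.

70

piece 0:p — minimal
piece 1:t — minimal
piece 2:r rests on {1:t}
piece 3:p rests on {0:p}
piece 4:p rests on {3:p}
piece 5:t rests on {2:r}
piece 6:p rests on {4:p}
piece 7:r rests on {5:t}
minimal pieces: {0:p, 1:t}
ways to finish when only these pieces remain (= sum over removing one remaining piece with nothing left below it):
  1 left: {6}→1  {7}→1
  2 left: {4,6}→1  {5,7}→1  {6,7}→2
  3 left: {2,5,7}→1  {3,4,6}→1  {4,6,7}→3  {5,6,7}→3
  4 left: {0,3,4,6}→1  {1,2,5,7}→1  {2,5,6,7}→4  {3,4,6,7}→4  {4,5,6,7}→6
  5 left: {0,3,4,6,7}→5  {1,2,5,6,7}→5  {2,4,5,6,7}→10  {3,4,5,6,7}→10
  6 left: {0,3,4,5,6,7}→15  {1,2,4,5,6,7}→15  {2,3,4,5,6,7}→20
  placing 0:p first → 35 extensions
  placing 1:t first → 35 extensions
total linear extensions = 70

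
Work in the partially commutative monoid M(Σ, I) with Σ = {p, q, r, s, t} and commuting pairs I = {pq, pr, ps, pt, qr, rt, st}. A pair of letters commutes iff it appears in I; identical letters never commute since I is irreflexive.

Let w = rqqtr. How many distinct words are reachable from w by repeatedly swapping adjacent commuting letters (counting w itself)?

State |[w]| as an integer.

drop 0:r onto floor
drop 1:q onto floor
drop 2:q onto {1:q}
drop 3:t onto {2:q}
drop 4:r onto {0:r}
ground layer = {0:r, 1:q}
drop-orders for the pieces not yet dropped (sum over which currently-grounded one goes next):
  1 to go: {3} 1  {4} 1
  2 to go: {0,4} 1  {2,3} 1  {3,4} 2
  3 to go: {0,3,4} 3  {1,2,3} 1  {2,3,4} 3
  if 0:r drops first: 4 orders
  if 1:q drops first: 6 orders
heap linearizations: 10

10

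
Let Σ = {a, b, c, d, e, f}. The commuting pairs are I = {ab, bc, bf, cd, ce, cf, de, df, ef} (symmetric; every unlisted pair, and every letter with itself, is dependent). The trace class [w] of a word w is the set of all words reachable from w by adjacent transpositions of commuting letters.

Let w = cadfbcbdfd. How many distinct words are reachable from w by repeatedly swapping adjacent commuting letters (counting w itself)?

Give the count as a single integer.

168

0(c) covers ∅
1(a) covers 0:c
2(d) covers 1:a
3(f) covers 1:a
4(b) covers 2:d
5(c) covers 1:a
6(b) covers 4:b
7(d) covers 6:b
8(f) covers 3:f
9(d) covers 7:d
floor of heap: 0:c
completions by unplaced set U, small U first (add the entries for U minus each lowest piece of U):
  |U|=1: {5}:1  {8}:1  {9}:1
  |U|=2: {3,8}:1  {5,8}:2  {5,9}:2  {7,9}:1  {8,9}:2
  |U|=3: {3,5,8}:3  {3,8,9}:3  {5,7,9}:3  {5,8,9}:6  {6,7,9}:1  {7,8,9}:3
  |U|=4: {3,5,8,9}:12  {3,7,8,9}:6  {4,6,7,9}:1  {5,6,7,9}:4  {5,7,8,9}:12  {6,7,8,9}:4
  |U|=5: {2,4,6,7,9}:1  {3,5,7,8,9}:30  {3,6,7,8,9}:10  {4,5,6,7,9}:5  {4,6,7,8,9}:5  {5,6,7,8,9}:20
  |U|=6: {2,4,5,6,7,9}:6  {2,4,6,7,8,9}:6  {3,4,6,7,8,9}:15  {3,5,6,7,8,9}:60  {4,5,6,7,8,9}:30
  |U|=7: {2,3,4,6,7,8,9}:21  {2,4,5,6,7,8,9}:42  {3,4,5,6,7,8,9}:105
  |U|=8: {2,3,4,5,6,7,8,9}:168
  start at 0(c): 168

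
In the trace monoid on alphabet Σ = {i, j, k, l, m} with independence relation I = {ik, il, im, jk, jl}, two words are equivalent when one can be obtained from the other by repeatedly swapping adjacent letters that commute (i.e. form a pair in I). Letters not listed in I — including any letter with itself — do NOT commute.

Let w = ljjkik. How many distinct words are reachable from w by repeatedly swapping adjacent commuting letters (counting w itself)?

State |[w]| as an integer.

drop 0:l onto floor
drop 1:j onto floor
drop 2:j onto {1:j}
drop 3:k onto {0:l}
drop 4:i onto {2:j}
drop 5:k onto {3:k}
ground layer = {0:l, 1:j}
drop-orders for the pieces not yet dropped (sum over which currently-grounded one goes next):
  1 to go: {4} 1  {5} 1
  2 to go: {2,4} 1  {3,5} 1  {4,5} 2
  3 to go: {0,3,5} 1  {1,2,4} 1  {2,4,5} 3  {3,4,5} 3
  4 to go: {0,3,4,5} 4  {1,2,4,5} 4  {2,3,4,5} 6
  if 0:l drops first: 10 orders
  if 1:j drops first: 10 orders
heap linearizations: 20

20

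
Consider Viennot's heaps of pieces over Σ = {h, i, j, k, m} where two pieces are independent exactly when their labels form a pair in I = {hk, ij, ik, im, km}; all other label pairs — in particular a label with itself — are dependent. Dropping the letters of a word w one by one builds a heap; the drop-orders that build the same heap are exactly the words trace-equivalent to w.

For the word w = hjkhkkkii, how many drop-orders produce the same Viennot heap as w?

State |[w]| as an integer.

35

0(h) covers ∅
1(j) covers 0:h
2(k) covers 1:j
3(h) covers 1:j
4(k) covers 2:k
5(k) covers 4:k
6(k) covers 5:k
7(i) covers 3:h
8(i) covers 7:i
floor of heap: 0:h
completions by unplaced set U, small U first (add the entries for U minus each lowest piece of U):
  |U|=1: {6}:1  {8}:1
  |U|=2: {5,6}:1  {6,8}:2  {7,8}:1
  |U|=3: {3,7,8}:1  {4,5,6}:1  {5,6,8}:3  {6,7,8}:3
  |U|=4: {2,4,5,6}:1  {3,6,7,8}:4  {4,5,6,8}:4  {5,6,7,8}:6
  |U|=5: {2,4,5,6,8}:5  {3,5,6,7,8}:10  {4,5,6,7,8}:10
  |U|=6: {2,4,5,6,7,8}:15  {3,4,5,6,7,8}:20
  |U|=7: {2,3,4,5,6,7,8}:35
  start at 0(h): 35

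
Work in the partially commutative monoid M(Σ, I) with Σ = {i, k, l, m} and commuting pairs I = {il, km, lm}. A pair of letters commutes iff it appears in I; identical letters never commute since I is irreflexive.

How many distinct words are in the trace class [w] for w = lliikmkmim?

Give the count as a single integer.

53

#0=l has no predecessor
#1=l depends on [0:l]
#2=i has no predecessor
#3=i depends on [2:i]
#4=k depends on [1:l, 3:i]
#5=m depends on [3:i]
#6=k depends on [4:k]
#7=m depends on [5:m]
#8=i depends on [6:k, 7:m]
#9=m depends on [8:i]
sources: [0:l, 2:i]
N(rest) = Σ N(rest − s) over sources s of rest; N(one piece) = 1:
  size 1 → [9]=1
  size 2 → [8,9]=1
  size 3 → [6,8,9]=1  [7,8,9]=1
  size 4 → [4,6,8,9]=1  [5,7,8,9]=1  [6,7,8,9]=2
  size 5 → [1,4,6,8,9]=1  [4,6,7,8,9]=3  [5,6,7,8,9]=3
  size 6 → [0,1,4,6,8,9]=1  [1,4,6,7,8,9]=4  [4,5,6,7,8,9]=6
  size 7 → [0,1,4,6,7,8,9]=5  [1,4,5,6,7,8,9]=10  [3,4,5,6,7,8,9]=6
  size 8 → [0,1,4,5,6,7,8,9]=15  [1,3,4,5,6,7,8,9]=16  [2,3,4,5,6,7,8,9]=6
  first=0(l) contributes 22
  first=2(i) contributes 31
|[w]| = 53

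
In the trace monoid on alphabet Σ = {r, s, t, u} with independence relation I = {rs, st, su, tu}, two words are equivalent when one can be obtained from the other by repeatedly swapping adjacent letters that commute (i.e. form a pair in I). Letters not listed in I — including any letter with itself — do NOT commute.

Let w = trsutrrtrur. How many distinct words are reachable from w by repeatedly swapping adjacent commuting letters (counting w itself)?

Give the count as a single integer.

22

#0=t has no predecessor
#1=r depends on [0:t]
#2=s has no predecessor
#3=u depends on [1:r]
#4=t depends on [1:r]
#5=r depends on [3:u, 4:t]
#6=r depends on [5:r]
#7=t depends on [6:r]
#8=r depends on [7:t]
#9=u depends on [8:r]
#10=r depends on [9:u]
sources: [0:t, 2:s]
N(rest) = Σ N(rest − s) over sources s of rest; N(one piece) = 1:
  size 1 → [2]=1  [10]=1
  size 2 → [2,10]=2  [9,10]=1
  size 3 → [2,9,10]=3  [8,9,10]=1
  size 4 → [2,8,9,10]=4  [7,8,9,10]=1
  size 5 → [2,7,8,9,10]=5  [6,7,8,9,10]=1
  size 6 → [2,6,7,8,9,10]=6  [5,6,7,8,9,10]=1
  size 7 → [2,5,6,7,8,9,10]=7  [3,5,6,7,8,9,10]=1  [4,5,6,7,8,9,10]=1
  size 8 → [2,3,5,6,7,8,9,10]=8  [2,4,5,6,7,8,9,10]=8  [3,4,5,6,7,8,9,10]=2
  size 9 → [1,3,4,5,6,7,8,9,10]=2  [2,3,4,5,6,7,8,9,10]=18
  first=0(t) contributes 20
  first=2(s) contributes 2
|[w]| = 22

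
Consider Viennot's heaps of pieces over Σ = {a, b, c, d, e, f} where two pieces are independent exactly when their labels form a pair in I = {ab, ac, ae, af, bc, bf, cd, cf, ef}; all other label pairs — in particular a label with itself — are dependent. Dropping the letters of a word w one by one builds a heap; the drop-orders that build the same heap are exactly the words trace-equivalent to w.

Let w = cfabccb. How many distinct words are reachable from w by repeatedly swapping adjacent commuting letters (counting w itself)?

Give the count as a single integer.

420

0(c) covers ∅
1(f) covers ∅
2(a) covers ∅
3(b) covers ∅
4(c) covers 0:c
5(c) covers 4:c
6(b) covers 3:b
floor of heap: 0:c, 1:f, 2:a, 3:b
completions by unplaced set U, small U first (add the entries for U minus each lowest piece of U):
  |U|=1: {1}:1  {2}:1  {5}:1  {6}:1
  |U|=2: {1,2}:2  {1,5}:2  {1,6}:2  {2,5}:2  {2,6}:2  {3,6}:1  {4,5}:1  {5,6}:2
  |U|=3: {0,4,5}:1  {1,2,5}:6  {1,2,6}:6  {1,3,6}:3  {1,4,5}:3  {1,5,6}:6  {2,3,6}:3  {2,4,5}:3  {2,5,6}:6  {3,5,6}:3  {4,5,6}:3
  |U|=4: {0,1,4,5}:4  {0,2,4,5}:4  {0,4,5,6}:4  {1,2,3,6}:12  {1,2,4,5}:12  {1,2,5,6}:24  {1,3,5,6}:12  {1,4,5,6}:12  {2,3,5,6}:12  {2,4,5,6}:12  {3,4,5,6}:6
  |U|=5: {0,1,2,4,5}:20  {0,1,4,5,6}:20  {0,2,4,5,6}:20  {0,3,4,5,6}:10  {1,2,3,5,6}:60  {1,2,4,5,6}:60  {1,3,4,5,6}:30  {2,3,4,5,6}:30
  start at 0(c): 180
  start at 1(f): 60
  start at 2(a): 60
  start at 3(b): 120
sum over floor = 420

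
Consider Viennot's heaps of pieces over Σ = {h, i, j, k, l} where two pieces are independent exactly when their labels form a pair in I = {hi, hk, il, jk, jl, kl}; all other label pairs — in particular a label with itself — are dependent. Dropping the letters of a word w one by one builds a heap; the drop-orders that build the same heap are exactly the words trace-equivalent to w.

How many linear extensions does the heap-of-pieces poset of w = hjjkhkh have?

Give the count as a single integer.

drop 0:h onto floor
drop 1:j onto {0:h}
drop 2:j onto {1:j}
drop 3:k onto floor
drop 4:h onto {2:j}
drop 5:k onto {3:k}
drop 6:h onto {4:h}
ground layer = {0:h, 3:k}
drop-orders for the pieces not yet dropped (sum over which currently-grounded one goes next):
  1 to go: {5} 1  {6} 1
  2 to go: {3,5} 1  {4,6} 1  {5,6} 2
  3 to go: {2,4,6} 1  {3,5,6} 3  {4,5,6} 3
  4 to go: {1,2,4,6} 1  {2,4,5,6} 4  {3,4,5,6} 6
  5 to go: {0,1,2,4,6} 1  {1,2,4,5,6} 5  {2,3,4,5,6} 10
  if 0:h drops first: 15 orders
  if 3:k drops first: 6 orders
heap linearizations: 21

21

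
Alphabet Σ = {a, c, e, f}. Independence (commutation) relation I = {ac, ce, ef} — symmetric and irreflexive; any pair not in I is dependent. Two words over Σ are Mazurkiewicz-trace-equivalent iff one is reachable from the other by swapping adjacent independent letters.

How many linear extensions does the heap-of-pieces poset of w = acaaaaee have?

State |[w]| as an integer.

drop 0:a onto floor
drop 1:c onto floor
drop 2:a onto {0:a}
drop 3:a onto {2:a}
drop 4:a onto {3:a}
drop 5:a onto {4:a}
drop 6:e onto {5:a}
drop 7:e onto {6:e}
ground layer = {0:a, 1:c}
drop-orders for the pieces not yet dropped (sum over which currently-grounded one goes next):
  1 to go: {1} 1  {7} 1
  2 to go: {1,7} 2  {6,7} 1
  3 to go: {1,6,7} 3  {5,6,7} 1
  4 to go: {1,5,6,7} 4  {4,5,6,7} 1
  5 to go: {1,4,5,6,7} 5  {3,4,5,6,7} 1
  6 to go: {1,3,4,5,6,7} 6  {2,3,4,5,6,7} 1
  if 0:a drops first: 7 orders
  if 1:c drops first: 1 orders
heap linearizations: 8

8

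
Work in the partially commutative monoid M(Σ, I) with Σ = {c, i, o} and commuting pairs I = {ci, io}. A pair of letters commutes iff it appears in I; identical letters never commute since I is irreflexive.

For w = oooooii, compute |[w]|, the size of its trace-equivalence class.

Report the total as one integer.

drop 0:o onto floor
drop 1:o onto {0:o}
drop 2:o onto {1:o}
drop 3:o onto {2:o}
drop 4:o onto {3:o}
drop 5:i onto floor
drop 6:i onto {5:i}
ground layer = {0:o, 5:i}
drop-orders for the pieces not yet dropped (sum over which currently-grounded one goes next):
  1 to go: {4} 1  {6} 1
  2 to go: {3,4} 1  {4,6} 2  {5,6} 1
  3 to go: {2,3,4} 1  {3,4,6} 3  {4,5,6} 3
  4 to go: {1,2,3,4} 1  {2,3,4,6} 4  {3,4,5,6} 6
  5 to go: {0,1,2,3,4} 1  {1,2,3,4,6} 5  {2,3,4,5,6} 10
  if 0:o drops first: 15 orders
  if 5:i drops first: 6 orders
heap linearizations: 21

21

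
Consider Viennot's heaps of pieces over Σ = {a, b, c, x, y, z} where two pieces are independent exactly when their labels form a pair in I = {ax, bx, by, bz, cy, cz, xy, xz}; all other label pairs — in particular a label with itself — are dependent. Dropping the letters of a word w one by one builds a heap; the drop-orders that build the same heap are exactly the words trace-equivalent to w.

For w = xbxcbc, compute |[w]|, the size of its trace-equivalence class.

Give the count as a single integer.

3

piece 0:x — minimal
piece 1:b — minimal
piece 2:x rests on {0:x}
piece 3:c rests on {1:b, 2:x}
piece 4:b rests on {3:c}
piece 5:c rests on {4:b}
minimal pieces: {0:x, 1:b}
ways to finish when only these pieces remain (= sum over removing one remaining piece with nothing left below it):
  1 left: {5}→1
  2 left: {4,5}→1
  3 left: {3,4,5}→1
  4 left: {1,3,4,5}→1  {2,3,4,5}→1
  placing 0:x first → 2 extensions
  placing 1:b first → 1 extensions
total linear extensions = 3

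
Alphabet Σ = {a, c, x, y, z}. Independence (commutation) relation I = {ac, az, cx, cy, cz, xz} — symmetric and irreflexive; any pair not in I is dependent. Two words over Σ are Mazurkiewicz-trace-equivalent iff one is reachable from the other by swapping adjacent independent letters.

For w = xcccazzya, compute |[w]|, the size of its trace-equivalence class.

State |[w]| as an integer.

504

piece 0:x — minimal
piece 1:c — minimal
piece 2:c rests on {1:c}
piece 3:c rests on {2:c}
piece 4:a rests on {0:x}
piece 5:z — minimal
piece 6:z rests on {5:z}
piece 7:y rests on {4:a, 6:z}
piece 8:a rests on {7:y}
minimal pieces: {0:x, 1:c, 5:z}
ways to finish when only these pieces remain (= sum over removing one remaining piece with nothing left below it):
  1 left: {3}→1  {8}→1
  2 left: {2,3}→1  {3,8}→2  {7,8}→1
  3 left: {1,2,3}→1  {2,3,8}→3  {3,7,8}→3  {4,7,8}→1  {6,7,8}→1
  4 left: {0,4,7,8}→1  {1,2,3,8}→4  {2,3,7,8}→6  {3,4,7,8}→4  {3,6,7,8}→4  {4,6,7,8}→2  {5,6,7,8}→1
  5 left: {0,3,4,7,8}→5  {0,4,6,7,8}→3  {1,2,3,7,8}→10  {2,3,4,7,8}→10  {2,3,6,7,8}→10  {3,4,6,7,8}→10  {3,5,6,7,8}→5  {4,5,6,7,8}→3
  6 left: {0,2,3,4,7,8}→15  {0,3,4,6,7,8}→18  {0,4,5,6,7,8}→6  {1,2,3,4,7,8}→20  {1,2,3,6,7,8}→20  {2,3,4,6,7,8}→30  {2,3,5,6,7,8}→15  {3,4,5,6,7,8}→18
  7 left: {0,1,2,3,4,7,8}→35  {0,2,3,4,6,7,8}→63  {0,3,4,5,6,7,8}→42  {1,2,3,4,6,7,8}→70  {1,2,3,5,6,7,8}→35  {2,3,4,5,6,7,8}→63
  placing 0:x first → 168 extensions
  placing 1:c first → 168 extensions
  placing 5:z first → 168 extensions
total linear extensions = 504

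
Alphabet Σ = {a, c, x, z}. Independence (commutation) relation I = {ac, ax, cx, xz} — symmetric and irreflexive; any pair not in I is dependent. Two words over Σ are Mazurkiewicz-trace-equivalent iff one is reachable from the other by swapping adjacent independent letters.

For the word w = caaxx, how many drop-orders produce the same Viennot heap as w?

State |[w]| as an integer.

30

drop 0:c onto floor
drop 1:a onto floor
drop 2:a onto {1:a}
drop 3:x onto floor
drop 4:x onto {3:x}
ground layer = {0:c, 1:a, 3:x}
drop-orders for the pieces not yet dropped (sum over which currently-grounded one goes next):
  1 to go: {0} 1  {2} 1  {4} 1
  2 to go: {0,2} 2  {0,4} 2  {1,2} 1  {2,4} 2  {3,4} 1
  3 to go: {0,1,2} 3  {0,2,4} 6  {0,3,4} 3  {1,2,4} 3  {2,3,4} 3
  if 0:c drops first: 6 orders
  if 1:a drops first: 12 orders
  if 3:x drops first: 12 orders
heap linearizations: 30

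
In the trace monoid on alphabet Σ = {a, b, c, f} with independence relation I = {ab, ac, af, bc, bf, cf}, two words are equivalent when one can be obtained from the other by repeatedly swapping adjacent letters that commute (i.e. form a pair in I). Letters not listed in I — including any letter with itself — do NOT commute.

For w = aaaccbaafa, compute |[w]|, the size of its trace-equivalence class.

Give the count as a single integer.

2520

piece 0:a — minimal
piece 1:a rests on {0:a}
piece 2:a rests on {1:a}
piece 3:c — minimal
piece 4:c rests on {3:c}
piece 5:b — minimal
piece 6:a rests on {2:a}
piece 7:a rests on {6:a}
piece 8:f — minimal
piece 9:a rests on {7:a}
minimal pieces: {0:a, 3:c, 5:b, 8:f}
ways to finish when only these pieces remain (= sum over removing one remaining piece with nothing left below it):
  1 left: {4}→1  {5}→1  {8}→1  {9}→1
  2 left: {3,4}→1  {4,5}→2  {4,8}→2  {4,9}→2  {5,8}→2  {5,9}→2  {7,9}→1  {8,9}→2
  3 left: {3,4,5}→3  {3,4,8}→3  {3,4,9}→3  {4,5,8}→6  {4,5,9}→6  {4,7,9}→3  {4,8,9}→6  {5,7,9}→3  {5,8,9}→6  {6,7,9}→1  {7,8,9}→3
  4 left: {2,6,7,9}→1  {3,4,5,8}→12  {3,4,5,9}→12  {3,4,7,9}→6  {3,4,8,9}→12  {4,5,7,9}→12  {4,5,8,9}→24  {4,6,7,9}→4  {4,7,8,9}→12  {5,6,7,9}→4  {5,7,8,9}→12  {6,7,8,9}→4
  5 left: {1,2,6,7,9}→1  {2,4,6,7,9}→5  {2,5,6,7,9}→5  {2,6,7,8,9}→5  {3,4,5,7,9}→30  {3,4,5,8,9}→60  {3,4,6,7,9}→10  {3,4,7,8,9}→30  {4,5,6,7,9}→20  {4,5,7,8,9}→60  {4,6,7,8,9}→20  {5,6,7,8,9}→20
  6 left: {0,1,2,6,7,9}→1  {1,2,4,6,7,9}→6  {1,2,5,6,7,9}→6  {1,2,6,7,8,9}→6  {2,3,4,6,7,9}→15  {2,4,5,6,7,9}→30  {2,4,6,7,8,9}→30  {2,5,6,7,8,9}→30  {3,4,5,6,7,9}→60  {3,4,5,7,8,9}→180  {3,4,6,7,8,9}→60  {4,5,6,7,8,9}→120
  7 left: {0,1,2,4,6,7,9}→7  {0,1,2,5,6,7,9}→7  {0,1,2,6,7,8,9}→7  {1,2,3,4,6,7,9}→21  {1,2,4,5,6,7,9}→42  {1,2,4,6,7,8,9}→42  {1,2,5,6,7,8,9}→42  {2,3,4,5,6,7,9}→105  {2,3,4,6,7,8,9}→105  {2,4,5,6,7,8,9}→210  {3,4,5,6,7,8,9}→420
  8 left: {0,1,2,3,4,6,7,9}→28  {0,1,2,4,5,6,7,9}→56  {0,1,2,4,6,7,8,9}→56  {0,1,2,5,6,7,8,9}→56  {1,2,3,4,5,6,7,9}→168  {1,2,3,4,6,7,8,9}→168  {1,2,4,5,6,7,8,9}→336  {2,3,4,5,6,7,8,9}→840
  placing 0:a first → 1512 extensions
  placing 3:c first → 504 extensions
  placing 5:b first → 252 extensions
  placing 8:f first → 252 extensions
total linear extensions = 2520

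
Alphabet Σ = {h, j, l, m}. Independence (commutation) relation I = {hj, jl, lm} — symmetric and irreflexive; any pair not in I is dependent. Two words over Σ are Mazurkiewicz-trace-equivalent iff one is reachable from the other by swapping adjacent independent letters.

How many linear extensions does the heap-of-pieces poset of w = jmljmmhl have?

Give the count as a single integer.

piece 0:j — minimal
piece 1:m rests on {0:j}
piece 2:l — minimal
piece 3:j rests on {1:m}
piece 4:m rests on {3:j}
piece 5:m rests on {4:m}
piece 6:h rests on {2:l, 5:m}
piece 7:l rests on {6:h}
minimal pieces: {0:j, 2:l}
ways to finish when only these pieces remain (= sum over removing one remaining piece with nothing left below it):
  1 left: {7}→1
  2 left: {6,7}→1
  3 left: {2,6,7}→1  {5,6,7}→1
  4 left: {2,5,6,7}→2  {4,5,6,7}→1
  5 left: {2,4,5,6,7}→3  {3,4,5,6,7}→1
  6 left: {1,3,4,5,6,7}→1  {2,3,4,5,6,7}→4
  placing 0:j first → 5 extensions
  placing 2:l first → 1 extensions
total linear extensions = 6

6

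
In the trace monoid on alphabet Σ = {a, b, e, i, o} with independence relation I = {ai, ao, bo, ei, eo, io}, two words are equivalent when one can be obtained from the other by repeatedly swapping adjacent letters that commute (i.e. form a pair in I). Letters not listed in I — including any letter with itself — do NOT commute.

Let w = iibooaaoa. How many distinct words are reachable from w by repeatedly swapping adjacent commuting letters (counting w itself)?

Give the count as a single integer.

84

#0=i has no predecessor
#1=i depends on [0:i]
#2=b depends on [1:i]
#3=o has no predecessor
#4=o depends on [3:o]
#5=a depends on [2:b]
#6=a depends on [5:a]
#7=o depends on [4:o]
#8=a depends on [6:a]
sources: [0:i, 3:o]
N(rest) = Σ N(rest − s) over sources s of rest; N(one piece) = 1:
  size 1 → [7]=1  [8]=1
  size 2 → [4,7]=1  [6,8]=1  [7,8]=2
  size 3 → [3,4,7]=1  [4,7,8]=3  [5,6,8]=1  [6,7,8]=3
  size 4 → [2,5,6,8]=1  [3,4,7,8]=4  [4,6,7,8]=6  [5,6,7,8]=4
  size 5 → [1,2,5,6,8]=1  [2,5,6,7,8]=5  [3,4,6,7,8]=10  [4,5,6,7,8]=10
  size 6 → [0,1,2,5,6,8]=1  [1,2,5,6,7,8]=6  [2,4,5,6,7,8]=15  [3,4,5,6,7,8]=20
  size 7 → [0,1,2,5,6,7,8]=7  [1,2,4,5,6,7,8]=21  [2,3,4,5,6,7,8]=35
  first=0(i) contributes 56
  first=3(o) contributes 28
|[w]| = 84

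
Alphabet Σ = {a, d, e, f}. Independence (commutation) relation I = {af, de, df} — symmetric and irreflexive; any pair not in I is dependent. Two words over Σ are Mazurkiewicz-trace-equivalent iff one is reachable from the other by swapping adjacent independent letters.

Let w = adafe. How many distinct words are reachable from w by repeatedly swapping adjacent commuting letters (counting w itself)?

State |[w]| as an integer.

4

drop 0:a onto floor
drop 1:d onto {0:a}
drop 2:a onto {1:d}
drop 3:f onto floor
drop 4:e onto {2:a, 3:f}
ground layer = {0:a, 3:f}
drop-orders for the pieces not yet dropped (sum over which currently-grounded one goes next):
  1 to go: {4} 1
  2 to go: {2,4} 1  {3,4} 1
  3 to go: {1,2,4} 1  {2,3,4} 2
  if 0:a drops first: 3 orders
  if 3:f drops first: 1 orders
heap linearizations: 4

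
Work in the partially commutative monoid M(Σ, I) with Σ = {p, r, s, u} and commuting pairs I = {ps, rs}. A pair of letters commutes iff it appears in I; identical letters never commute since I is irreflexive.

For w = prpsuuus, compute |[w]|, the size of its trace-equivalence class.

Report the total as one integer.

#0=p has no predecessor
#1=r depends on [0:p]
#2=p depends on [1:r]
#3=s has no predecessor
#4=u depends on [2:p, 3:s]
#5=u depends on [4:u]
#6=u depends on [5:u]
#7=s depends on [6:u]
sources: [0:p, 3:s]
N(rest) = Σ N(rest − s) over sources s of rest; N(one piece) = 1:
  size 1 → [7]=1
  size 2 → [6,7]=1
  size 3 → [5,6,7]=1
  size 4 → [4,5,6,7]=1
  size 5 → [2,4,5,6,7]=1  [3,4,5,6,7]=1
  size 6 → [1,2,4,5,6,7]=1  [2,3,4,5,6,7]=2
  first=0(p) contributes 3
  first=3(s) contributes 1
|[w]| = 4

4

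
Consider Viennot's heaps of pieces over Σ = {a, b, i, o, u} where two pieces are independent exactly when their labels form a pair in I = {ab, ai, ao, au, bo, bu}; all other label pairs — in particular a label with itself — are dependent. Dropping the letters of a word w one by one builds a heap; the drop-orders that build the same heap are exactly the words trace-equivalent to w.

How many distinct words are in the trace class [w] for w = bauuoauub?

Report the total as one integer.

756

drop 0:b onto floor
drop 1:a onto floor
drop 2:u onto floor
drop 3:u onto {2:u}
drop 4:o onto {3:u}
drop 5:a onto {1:a}
drop 6:u onto {4:o}
drop 7:u onto {6:u}
drop 8:b onto {0:b}
ground layer = {0:b, 1:a, 2:u}
drop-orders for the pieces not yet dropped (sum over which currently-grounded one goes next):
  1 to go: {5} 1  {7} 1  {8} 1
  2 to go: {0,8} 1  {1,5} 1  {5,7} 2  {5,8} 2  {6,7} 1  {7,8} 2
  3 to go: {0,5,8} 3  {0,7,8} 3  {1,5,7} 3  {1,5,8} 3  {4,6,7} 1  {5,6,7} 3  {5,7,8} 6  {6,7,8} 3
  4 to go: {0,1,5,8} 6  {0,5,7,8} 12  {0,6,7,8} 6  {1,5,6,7} 6  {1,5,7,8} 12  {3,4,6,7} 1  {4,5,6,7} 4  {4,6,7,8} 4  {5,6,7,8} 12
  5 to go: {0,1,5,7,8} 30  {0,4,6,7,8} 10  {0,5,6,7,8} 30  {1,4,5,6,7} 10  {1,5,6,7,8} 30  {2,3,4,6,7} 1  {3,4,5,6,7} 5  {3,4,6,7,8} 5  {4,5,6,7,8} 20
  6 to go: {0,1,5,6,7,8} 90  {0,3,4,6,7,8} 15  {0,4,5,6,7,8} 60  {1,3,4,5,6,7} 15  {1,4,5,6,7,8} 60  {2,3,4,5,6,7} 6  {2,3,4,6,7,8} 6  {3,4,5,6,7,8} 30
  7 to go: {0,1,4,5,6,7,8} 210  {0,2,3,4,6,7,8} 21  {0,3,4,5,6,7,8} 105  {1,2,3,4,5,6,7} 21  {1,3,4,5,6,7,8} 105  {2,3,4,5,6,7,8} 42
  if 0:b drops first: 168 orders
  if 1:a drops first: 168 orders
  if 2:u drops first: 420 orders
heap linearizations: 756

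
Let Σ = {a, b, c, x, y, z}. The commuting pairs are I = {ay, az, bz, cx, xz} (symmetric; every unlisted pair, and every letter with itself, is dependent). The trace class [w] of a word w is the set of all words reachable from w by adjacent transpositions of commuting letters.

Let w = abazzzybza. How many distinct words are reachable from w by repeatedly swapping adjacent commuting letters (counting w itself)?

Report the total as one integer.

#0=a has no predecessor
#1=b depends on [0:a]
#2=a depends on [1:b]
#3=z has no predecessor
#4=z depends on [3:z]
#5=z depends on [4:z]
#6=y depends on [1:b, 5:z]
#7=b depends on [2:a, 6:y]
#8=z depends on [6:y]
#9=a depends on [7:b]
sources: [0:a, 3:z]
N(rest) = Σ N(rest − s) over sources s of rest; N(one piece) = 1:
  size 1 → [8]=1  [9]=1
  size 2 → [7,9]=1  [8,9]=2
  size 3 → [2,7,9]=1  [7,8,9]=3
  size 4 → [2,7,8,9]=4  [6,7,8,9]=3
  size 5 → [2,6,7,8,9]=7  [5,6,7,8,9]=3
  size 6 → [1,2,6,7,8,9]=7  [2,5,6,7,8,9]=10  [4,5,6,7,8,9]=3
  size 7 → [0,1,2,6,7,8,9]=7  [1,2,5,6,7,8,9]=17  [2,4,5,6,7,8,9]=13  [3,4,5,6,7,8,9]=3
  size 8 → [0,1,2,5,6,7,8,9]=24  [1,2,4,5,6,7,8,9]=30  [2,3,4,5,6,7,8,9]=16
  first=0(a) contributes 46
  first=3(z) contributes 54
|[w]| = 100

100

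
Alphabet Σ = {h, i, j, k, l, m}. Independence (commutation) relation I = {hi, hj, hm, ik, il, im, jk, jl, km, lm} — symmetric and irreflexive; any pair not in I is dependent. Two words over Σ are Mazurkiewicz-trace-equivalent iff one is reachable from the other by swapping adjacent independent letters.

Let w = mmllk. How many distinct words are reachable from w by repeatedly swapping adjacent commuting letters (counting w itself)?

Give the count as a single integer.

10

0(m) covers ∅
1(m) covers 0:m
2(l) covers ∅
3(l) covers 2:l
4(k) covers 3:l
floor of heap: 0:m, 2:l
completions by unplaced set U, small U first (add the entries for U minus each lowest piece of U):
  |U|=1: {1}:1  {4}:1
  |U|=2: {0,1}:1  {1,4}:2  {3,4}:1
  |U|=3: {0,1,4}:3  {1,3,4}:3  {2,3,4}:1
  start at 0(m): 4
  start at 2(l): 6
sum over floor = 10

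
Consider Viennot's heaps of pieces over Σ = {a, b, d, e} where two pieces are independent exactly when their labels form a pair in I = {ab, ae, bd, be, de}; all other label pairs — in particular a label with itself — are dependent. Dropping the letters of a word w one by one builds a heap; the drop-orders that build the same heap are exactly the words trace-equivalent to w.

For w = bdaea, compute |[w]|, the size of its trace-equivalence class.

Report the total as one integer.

drop 0:b onto floor
drop 1:d onto floor
drop 2:a onto {1:d}
drop 3:e onto floor
drop 4:a onto {2:a}
ground layer = {0:b, 1:d, 3:e}
drop-orders for the pieces not yet dropped (sum over which currently-grounded one goes next):
  1 to go: {0} 1  {3} 1  {4} 1
  2 to go: {0,3} 2  {0,4} 2  {2,4} 1  {3,4} 2
  3 to go: {0,2,4} 3  {0,3,4} 6  {1,2,4} 1  {2,3,4} 3
  if 0:b drops first: 4 orders
  if 1:d drops first: 12 orders
  if 3:e drops first: 4 orders
heap linearizations: 20

20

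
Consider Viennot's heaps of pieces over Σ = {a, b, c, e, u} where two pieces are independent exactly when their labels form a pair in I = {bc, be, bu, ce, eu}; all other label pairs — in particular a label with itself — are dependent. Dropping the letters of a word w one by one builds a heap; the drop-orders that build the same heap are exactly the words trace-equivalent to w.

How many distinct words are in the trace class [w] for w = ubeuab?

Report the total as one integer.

drop 0:u onto floor
drop 1:b onto floor
drop 2:e onto floor
drop 3:u onto {0:u}
drop 4:a onto {1:b, 2:e, 3:u}
drop 5:b onto {4:a}
ground layer = {0:u, 1:b, 2:e}
drop-orders for the pieces not yet dropped (sum over which currently-grounded one goes next):
  1 to go: {5} 1
  2 to go: {4,5} 1
  3 to go: {1,4,5} 1  {2,4,5} 1  {3,4,5} 1
  4 to go: {0,3,4,5} 1  {1,2,4,5} 2  {1,3,4,5} 2  {2,3,4,5} 2
  if 0:u drops first: 6 orders
  if 1:b drops first: 3 orders
  if 2:e drops first: 3 orders
heap linearizations: 12

12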